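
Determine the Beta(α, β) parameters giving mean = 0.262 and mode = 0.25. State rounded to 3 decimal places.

α = 10.917, β = 30.750

Let s = α+β. Mean gives α = μs = 0.262s; mode gives (α−1)/(s−2) = 0.25.
Substituting: 0.262s − 1 = 0.25(s−2) = 0.25s − 0.50, so 0.012s = 0.50 and s = 41.6667.
Then α = 0.262×41.6667 = 10.917 and β = s−α = 30.750.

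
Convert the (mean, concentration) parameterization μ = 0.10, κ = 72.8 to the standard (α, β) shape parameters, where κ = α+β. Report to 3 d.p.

α = 7.280, β = 65.520

Split κ in proportion μ : (1−μ): α = 0.10·72.8 = 7.280, β = 72.8 − 7.280 = 65.520.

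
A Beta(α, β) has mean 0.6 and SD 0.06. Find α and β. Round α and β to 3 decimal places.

α = 39.400, β = 26.267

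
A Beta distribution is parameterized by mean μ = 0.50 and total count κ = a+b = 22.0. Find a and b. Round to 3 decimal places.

a = 11.000, b = 11.000

a = μκ = 0.50×22.0 = 11.000 and b = (1−μ)κ = 0.50×22.0 = 11.000.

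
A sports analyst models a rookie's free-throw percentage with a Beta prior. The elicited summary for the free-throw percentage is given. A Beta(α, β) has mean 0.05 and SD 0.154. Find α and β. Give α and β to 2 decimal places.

σ² = 0.154² = 0.023716.
With s = α+β, Var = μ(1−μ)/(s+1), so s+1 = (0.05×0.95)/0.023716 = 2.0029 and s = 1.0029.
α = μs = 0.05, β = (1−μ)s = 0.95.

α = 0.05, β = 0.95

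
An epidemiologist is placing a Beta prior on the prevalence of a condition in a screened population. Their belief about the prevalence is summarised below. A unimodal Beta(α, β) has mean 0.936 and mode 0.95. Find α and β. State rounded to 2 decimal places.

Let s = α+β. Mean gives α = μs = 0.936s; mode gives (α−1)/(s−2) = 0.95.
Substituting: 0.936s − 1 = 0.95(s−2) = 0.95s − 1.90, so -0.014s = -0.90 and s = 64.2857.
Then α = 0.936×64.2857 = 60.17 and β = s−α = 4.11.

α = 60.17, β = 4.11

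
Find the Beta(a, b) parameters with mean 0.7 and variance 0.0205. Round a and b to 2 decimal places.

Write ν = a+b; then a = μν and Var = μ(1−μ)/(ν+1).
ν = μ(1−μ)/Var − 1 = 0.21/0.0205 − 1 = 9.2439.
a = 0.7·9.2439 = 6.47, b = 0.3·9.2439 = 2.77.

a = 6.47, b = 2.77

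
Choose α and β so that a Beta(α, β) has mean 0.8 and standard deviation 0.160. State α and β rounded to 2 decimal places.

α = 4.20, β = 1.05

σ² = 0.160² = 0.025600.
With s = α+β, Var = μ(1−μ)/(s+1), so s+1 = (0.8×0.2)/0.025600 = 6.2500 and s = 5.2500.
α = μs = 4.20, β = (1−μ)s = 1.05.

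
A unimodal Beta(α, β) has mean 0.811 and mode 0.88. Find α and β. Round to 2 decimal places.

α = 8.93, β = 2.08

Let s = α+β. Mean gives α = μs = 0.811s; mode gives (α−1)/(s−2) = 0.88.
Substituting: 0.811s − 1 = 0.88(s−2) = 0.88s − 1.76, so -0.069s = -0.76 and s = 11.0145.
Then α = 0.811×11.0145 = 8.93 and β = s−α = 2.08.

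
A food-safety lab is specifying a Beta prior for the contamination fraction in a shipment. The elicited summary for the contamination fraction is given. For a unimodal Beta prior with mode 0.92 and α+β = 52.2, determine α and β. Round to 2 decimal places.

α = 47.18, β = 5.02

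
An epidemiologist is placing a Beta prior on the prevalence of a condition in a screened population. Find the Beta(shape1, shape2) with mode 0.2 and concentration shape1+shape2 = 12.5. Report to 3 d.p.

shape1 = 3.100, shape2 = 9.400

For shape1,shape2>1 the mode is (shape1−1)/(shape1+shape2−2), so shape1 = mode·(κ−2)+1 = 0.2×10.5+1 = 3.100.
And shape2 = (1−mode)·(κ−2)+1 = 0.8×10.5+1 = 9.400.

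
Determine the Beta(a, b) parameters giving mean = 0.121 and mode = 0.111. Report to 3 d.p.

Let s = a+b. Mean gives a = μs = 0.121s; mode gives (a−1)/(s−2) = 0.111.
Substituting: 0.121s − 1 = 0.111(s−2) = 0.111s − 0.222, so 0.010s = 0.778 and s = 77.8000.
Then a = 0.121×77.8000 = 9.414 and b = s−a = 68.386.

a = 9.414, b = 68.386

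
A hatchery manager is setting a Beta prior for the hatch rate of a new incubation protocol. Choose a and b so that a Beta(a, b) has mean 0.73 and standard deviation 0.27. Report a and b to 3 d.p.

a = 1.244, b = 0.460

Variance = 0.27² = 0.0729. The moment-matching identity a+b = μ(1−μ)/Var − 1 gives
a+b = 0.1971/0.0729 − 1 = 1.7037, so a = μ·1.7037 = 1.244 and b = (1−μ)·1.7037 = 0.460.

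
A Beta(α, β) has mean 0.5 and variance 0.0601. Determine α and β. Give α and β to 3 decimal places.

By moment matching, α+β = μ(1−μ)/σ² − 1 = (0.5·0.5)/0.0601 − 1 = 4.1597 − 1 = 3.1597.
Since α/(α+β) = μ, α = 0.5·3.1597 = 1.580 and β = 0.5·3.1597 = 1.580.

α = 1.580, β = 1.580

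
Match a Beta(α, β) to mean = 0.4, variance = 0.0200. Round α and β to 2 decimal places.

Write ν = α+β; then α = μν and Var = μ(1−μ)/(ν+1).
ν = μ(1−μ)/Var − 1 = 0.24/0.0200 − 1 = 11.0000.
α = 0.4·11.0000 = 4.40, β = 0.6·11.0000 = 6.60.

α = 4.40, β = 6.60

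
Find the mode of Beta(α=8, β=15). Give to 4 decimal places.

0.3333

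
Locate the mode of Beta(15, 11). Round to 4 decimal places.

The density x^(α−1)(1−x)^(β−1) is maximised at (α−1)/(α+β−2) = 14/24 = 0.5833.

0.5833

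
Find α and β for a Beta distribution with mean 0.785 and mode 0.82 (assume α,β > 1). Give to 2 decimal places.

With s = α+β: μ = α/s and mode = (α−1)/(s−2). Eliminating α = μs,
μs − 1 = m(s−2) ⇒ s(μ−m) = 1−2m ⇒ s = -0.64/-0.035 = 18.2857.
So α = μs = 14.35, β = (1−μ)s = 3.93.

α = 14.35, β = 3.93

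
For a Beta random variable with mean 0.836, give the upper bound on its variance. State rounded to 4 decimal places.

For fixed mean μ the Beta variance is μ(1−μ)/(α+β+1), increasing as α+β decreases.
Its least upper bound (not attained) is μ(1−μ) = 0.836·0.164 = 0.1371.

0.1371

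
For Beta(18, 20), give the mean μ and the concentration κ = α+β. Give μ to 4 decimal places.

μ = 0.4737, κ = 38

κ = α+β = 18+20 = 38; μ = α/κ = 18/38 = 0.4737.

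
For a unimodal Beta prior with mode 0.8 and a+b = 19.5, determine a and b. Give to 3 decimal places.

Since the density peak of Beta(a,b) is at (a−1)/(a+b−2),
a = 1 + 0.8(19.5−2) = 15.000 and b = 19.5 − 15.000 = 4.500.

a = 15.000, b = 4.500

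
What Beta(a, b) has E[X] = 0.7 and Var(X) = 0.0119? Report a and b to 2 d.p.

a = 11.65, b = 4.99

By moment matching, a+b = μ(1−μ)/σ² − 1 = (0.7·0.3)/0.0119 − 1 = 17.6471 − 1 = 16.6471.
Since a/(a+b) = μ, a = 0.7·16.6471 = 11.65 and b = 0.3·16.6471 = 4.99.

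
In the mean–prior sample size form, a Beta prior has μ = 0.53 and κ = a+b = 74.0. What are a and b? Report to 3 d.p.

Split κ in proportion μ : (1−μ): a = 0.53·74.0 = 39.220, b = 74.0 − 39.220 = 34.780.

a = 39.220, b = 34.780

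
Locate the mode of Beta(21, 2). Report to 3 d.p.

0.952

The density x^(α−1)(1−x)^(β−1) is maximised at (α−1)/(α+β−2) = 20/21 = 0.952.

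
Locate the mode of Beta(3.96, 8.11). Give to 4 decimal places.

The density x^(α−1)(1−x)^(β−1) is maximised at (α−1)/(α+β−2) = 2.96/10.07 = 0.2939.

0.2939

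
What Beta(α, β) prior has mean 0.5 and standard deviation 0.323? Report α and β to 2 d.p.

α = 0.70, β = 0.70

First σ² = 0.104329. Setting α = μn, β = (1−μ)n with n = α+β,
μ(1−μ)/(n+1) = 0.104329 ⇒ n+1 = 0.25/0.104329 = 2.3963 ⇒ n = 1.3963.
Hence α = 0.5×1.3963 = 0.70, β = 0.5×1.3963 = 0.70.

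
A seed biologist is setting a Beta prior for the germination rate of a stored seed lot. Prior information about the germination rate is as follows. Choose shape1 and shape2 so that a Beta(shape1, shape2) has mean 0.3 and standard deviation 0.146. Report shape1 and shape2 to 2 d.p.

σ² = 0.146² = 0.021316.
With s = shape1+shape2, Var = μ(1−μ)/(s+1), so s+1 = (0.3×0.7)/0.021316 = 9.8518 and s = 8.8518.
shape1 = μs = 2.66, shape2 = (1−μ)s = 6.20.

shape1 = 2.66, shape2 = 6.20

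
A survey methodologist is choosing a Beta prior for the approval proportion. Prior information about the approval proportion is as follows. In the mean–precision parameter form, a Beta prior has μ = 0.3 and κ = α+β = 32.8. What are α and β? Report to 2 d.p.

Split κ in proportion μ : (1−μ): α = 0.3·32.8 = 9.84, β = 32.8 − 9.84 = 22.96.

α = 9.84, β = 22.96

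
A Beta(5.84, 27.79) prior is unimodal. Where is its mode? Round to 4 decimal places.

The density x^(α−1)(1−x)^(β−1) is maximised at (α−1)/(α+β−2) = 4.84/31.63 = 0.1530.

0.1530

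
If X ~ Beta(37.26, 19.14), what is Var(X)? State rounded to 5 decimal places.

0.00391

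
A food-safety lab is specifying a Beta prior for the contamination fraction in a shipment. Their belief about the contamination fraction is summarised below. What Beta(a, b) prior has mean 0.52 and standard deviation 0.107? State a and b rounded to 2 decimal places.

Variance = 0.107² = 0.011449. The moment-matching identity a+b = μ(1−μ)/Var − 1 gives
a+b = 0.2496/0.011449 − 1 = 20.8010, so a = μ·20.8010 = 10.82 and b = (1−μ)·20.8010 = 9.98.

a = 10.82, b = 9.98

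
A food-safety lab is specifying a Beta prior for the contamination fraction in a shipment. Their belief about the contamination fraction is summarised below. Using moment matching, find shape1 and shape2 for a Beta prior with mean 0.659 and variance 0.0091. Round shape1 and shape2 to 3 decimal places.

shape1 = 15.615, shape2 = 8.080

By moment matching, shape1+shape2 = μ(1−μ)/σ² − 1 = (0.659·0.341)/0.0091 − 1 = 24.6944 − 1 = 23.6944.
Since shape1/(shape1+shape2) = μ, shape1 = 0.659·23.6944 = 15.615 and shape2 = 0.341·23.6944 = 8.080.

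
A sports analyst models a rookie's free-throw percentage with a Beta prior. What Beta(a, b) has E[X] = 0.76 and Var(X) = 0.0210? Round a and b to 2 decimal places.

By moment matching, a+b = μ(1−μ)/σ² − 1 = (0.76·0.24)/0.0210 − 1 = 8.6857 − 1 = 7.6857.
Since a/(a+b) = μ, a = 0.76·7.6857 = 5.84 and b = 0.24·7.6857 = 1.84.

a = 5.84, b = 1.84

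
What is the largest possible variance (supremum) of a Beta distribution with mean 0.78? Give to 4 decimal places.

Var = μ(1−μ)/(α+β+1), which approaches μ(1−μ) as α+β → 0.
So the supremum is μ(1−μ) = 0.78×0.22 = 0.1716.

0.1716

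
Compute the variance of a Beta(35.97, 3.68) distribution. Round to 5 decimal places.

α+β = 39.65 and αβ = 132.3696, so Var = αβ/[(α+β)²(α+β+1)] = 132.3696/63906.779625 = 0.00207.

0.00207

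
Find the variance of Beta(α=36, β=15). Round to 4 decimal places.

Var = αβ/[(α+β)²(α+β+1)] = (36×15)/(51²×52) = 540/135252 = 0.0040.

0.0040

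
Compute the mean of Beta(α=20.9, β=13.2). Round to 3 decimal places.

0.613

The Beta mean is α/(α+β) = 20.9/(20.9+13.2) = 0.613.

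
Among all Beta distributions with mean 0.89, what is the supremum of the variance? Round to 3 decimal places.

For fixed mean μ the Beta variance is μ(1−μ)/(α+β+1), increasing as α+β decreases.
Its least upper bound (not attained) is μ(1−μ) = 0.89·0.11 = 0.098.

0.098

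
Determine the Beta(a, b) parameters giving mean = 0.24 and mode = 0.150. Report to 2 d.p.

a = 1.87, b = 5.91

Let s = a+b. Mean gives a = μs = 0.24s; mode gives (a−1)/(s−2) = 0.150.
Substituting: 0.24s − 1 = 0.150(s−2) = 0.150s − 0.300, so 0.090s = 0.700 and s = 7.7778.
Then a = 0.24×7.7778 = 1.87 and b = s−a = 5.91.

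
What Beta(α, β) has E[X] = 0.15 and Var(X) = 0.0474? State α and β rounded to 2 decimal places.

α = 0.25, β = 1.44

Write ν = α+β; then α = μν and Var = μ(1−μ)/(ν+1).
ν = μ(1−μ)/Var − 1 = 0.1275/0.0474 − 1 = 1.6899.
α = 0.15·1.6899 = 0.25, β = 0.85·1.6899 = 1.44.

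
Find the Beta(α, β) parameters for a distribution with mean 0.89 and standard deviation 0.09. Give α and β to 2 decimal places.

α = 9.87, β = 1.22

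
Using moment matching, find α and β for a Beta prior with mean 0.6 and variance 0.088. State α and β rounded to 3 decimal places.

α = 1.036, β = 0.691

Write ν = α+β; then α = μν and Var = μ(1−μ)/(ν+1).
ν = μ(1−μ)/Var − 1 = 0.24/0.088 − 1 = 1.7273.
α = 0.6·1.7273 = 1.036, β = 0.4·1.7273 = 0.691.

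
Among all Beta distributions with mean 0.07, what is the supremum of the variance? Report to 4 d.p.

0.0651

For fixed mean μ the Beta variance is μ(1−μ)/(α+β+1), increasing as α+β decreases.
Its least upper bound (not attained) is μ(1−μ) = 0.07·0.93 = 0.0651.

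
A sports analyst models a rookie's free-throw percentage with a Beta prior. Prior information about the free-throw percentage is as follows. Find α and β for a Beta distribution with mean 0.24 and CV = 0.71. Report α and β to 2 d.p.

α = 1.27, β = 4.01

Var = (CV·μ)² = (0.71×0.24)² = 0.029036.
α+β = μ(1−μ)/Var − 1 = 0.1824/0.029036 − 1 = 5.2818.
Thus α = 0.24·5.2818 = 1.27 and β = 0.76·5.2818 = 4.01.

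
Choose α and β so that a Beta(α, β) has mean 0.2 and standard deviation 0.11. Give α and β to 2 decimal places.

Variance = 0.11² = 0.0121. The moment-matching identity α+β = μ(1−μ)/Var − 1 gives
α+β = 0.16/0.0121 − 1 = 12.2231, so α = μ·12.2231 = 2.44 and β = (1−μ)·12.2231 = 9.78.

α = 2.44, β = 9.78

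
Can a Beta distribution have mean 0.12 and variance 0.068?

The Beta variance bound is σ² < μ(1−μ).
Here μ(1−μ) = 0.12×0.88 = 0.1056, and 0.068 < 0.1056.

Yes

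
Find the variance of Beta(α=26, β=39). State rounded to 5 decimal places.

0.00364

μ = 26/65 = 0.400000; Var = μ(1−μ)/(α+β+1) = 0.2400000/66 = 0.00364.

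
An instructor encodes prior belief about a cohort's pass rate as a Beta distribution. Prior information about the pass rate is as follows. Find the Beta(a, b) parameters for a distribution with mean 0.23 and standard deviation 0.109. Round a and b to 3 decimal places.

a = 3.198, b = 10.708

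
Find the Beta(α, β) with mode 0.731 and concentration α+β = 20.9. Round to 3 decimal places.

For α,β>1 the mode is (α−1)/(α+β−2), so α = mode·(κ−2)+1 = 0.731×18.9+1 = 14.816.
And β = (1−mode)·(κ−2)+1 = 0.269×18.9+1 = 6.084.

α = 14.816, β = 6.084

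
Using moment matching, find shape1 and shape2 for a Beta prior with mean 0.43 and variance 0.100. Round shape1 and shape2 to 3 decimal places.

Let s = shape1+shape2. The Beta variance is μ(1−μ)/(s+1).
So s+1 = μ(1−μ)/σ² = (0.43×0.57)/0.100 = 0.2451/0.100 = 2.4510, giving s = 1.4510.
Then shape1 = μs = 0.43×1.4510 = 0.624 and shape2 = (1−μ)s = 0.57×1.4510 = 0.827.

shape1 = 0.624, shape2 = 0.827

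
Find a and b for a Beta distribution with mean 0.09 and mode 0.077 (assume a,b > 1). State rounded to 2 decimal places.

a = 5.86, b = 59.22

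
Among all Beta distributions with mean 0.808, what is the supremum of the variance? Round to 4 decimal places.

Var = μ(1−μ)/(α+β+1), which approaches μ(1−μ) as α+β → 0.
So the supremum is μ(1−μ) = 0.808×0.192 = 0.1551.

0.1551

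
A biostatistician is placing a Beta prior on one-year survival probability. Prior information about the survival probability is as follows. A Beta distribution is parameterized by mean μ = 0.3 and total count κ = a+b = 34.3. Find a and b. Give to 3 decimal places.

a = 10.290, b = 24.010

a = μκ = 0.3×34.3 = 10.290 and b = (1−μ)κ = 0.7×34.3 = 24.010.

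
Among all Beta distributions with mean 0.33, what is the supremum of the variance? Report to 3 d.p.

For fixed mean μ the Beta variance is μ(1−μ)/(α+β+1), increasing as α+β decreases.
Its least upper bound (not attained) is μ(1−μ) = 0.33·0.67 = 0.221.

0.221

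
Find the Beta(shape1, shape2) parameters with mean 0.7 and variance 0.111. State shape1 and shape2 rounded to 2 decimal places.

Write ν = shape1+shape2; then shape1 = μν and Var = μ(1−μ)/(ν+1).
ν = μ(1−μ)/Var − 1 = 0.21/0.111 − 1 = 0.8919.
shape1 = 0.7·0.8919 = 0.62, shape2 = 0.3·0.8919 = 0.27.

shape1 = 0.62, shape2 = 0.27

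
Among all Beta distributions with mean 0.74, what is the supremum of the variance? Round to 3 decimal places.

Var = μ(1−μ)/(α+β+1), which approaches μ(1−μ) as α+β → 0.
So the supremum is μ(1−μ) = 0.74×0.26 = 0.192.

0.192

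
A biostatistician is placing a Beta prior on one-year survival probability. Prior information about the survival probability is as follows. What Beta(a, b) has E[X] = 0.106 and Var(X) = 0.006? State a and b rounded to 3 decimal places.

a = 1.568, b = 13.226

Let s = a+b. The Beta variance is μ(1−μ)/(s+1).
So s+1 = μ(1−μ)/σ² = (0.106×0.894)/0.006 = 0.094764/0.006 = 15.7940, giving s = 14.7940.
Then a = μs = 0.106×14.7940 = 1.568 and b = (1−μ)s = 0.894×14.7940 = 13.226.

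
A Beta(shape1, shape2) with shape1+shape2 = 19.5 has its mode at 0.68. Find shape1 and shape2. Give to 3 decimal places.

Since the density peak of Beta(shape1,shape2) is at (shape1−1)/(shape1+shape2−2),
shape1 = 1 + 0.68(19.5−2) = 12.900 and shape2 = 19.5 − 12.900 = 6.600.

shape1 = 12.900, shape2 = 6.600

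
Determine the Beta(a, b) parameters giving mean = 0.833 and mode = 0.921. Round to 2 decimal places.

With s = a+b: μ = a/s and mode = (a−1)/(s−2). Eliminating a = μs,
μs − 1 = m(s−2) ⇒ s(μ−m) = 1−2m ⇒ s = -0.842/-0.088 = 9.5682.
So a = μs = 7.97, b = (1−μ)s = 1.60.

a = 7.97, b = 1.60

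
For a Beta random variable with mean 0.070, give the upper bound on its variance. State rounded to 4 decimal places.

Var = μ(1−μ)/(α+β+1), which approaches μ(1−μ) as α+β → 0.
So the supremum is μ(1−μ) = 0.070×0.930 = 0.0651.

0.0651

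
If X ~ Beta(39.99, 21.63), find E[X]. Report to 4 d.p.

E[X] = α/(α+β) = 39.99/61.62 = 0.6490.

0.6490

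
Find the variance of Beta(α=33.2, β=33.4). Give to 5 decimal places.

0.00370

α+β = 66.6 and αβ = 1108.88, so Var = αβ/[(α+β)²(α+β+1)] = 1108.88/299843.856 = 0.00370.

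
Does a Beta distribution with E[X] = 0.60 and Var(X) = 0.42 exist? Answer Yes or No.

No

For any Beta, Var(X) < E[X]·(1−E[X]).
Here μ(1−μ) = 0.60×0.40 = 0.2400, and 0.42 ≥ 0.2400.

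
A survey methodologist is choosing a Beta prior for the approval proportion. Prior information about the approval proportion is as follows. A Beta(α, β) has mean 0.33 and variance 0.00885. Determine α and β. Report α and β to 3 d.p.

Write ν = α+β; then α = μν and Var = μ(1−μ)/(ν+1).
ν = μ(1−μ)/Var − 1 = 0.2211/0.00885 − 1 = 23.9831.
α = 0.33·23.9831 = 7.914, β = 0.67·23.9831 = 16.069.

α = 7.914, β = 16.069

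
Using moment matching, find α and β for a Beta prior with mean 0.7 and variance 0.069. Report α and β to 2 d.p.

By moment matching, α+β = μ(1−μ)/σ² − 1 = (0.7·0.3)/0.069 − 1 = 3.0435 − 1 = 2.0435.
Since α/(α+β) = μ, α = 0.7·2.0435 = 1.43 and β = 0.3·2.0435 = 0.61.

α = 1.43, β = 0.61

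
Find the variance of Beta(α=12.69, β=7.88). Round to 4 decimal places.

α+β = 20.57 and αβ = 99.9972, so Var = αβ/[(α+β)²(α+β+1)] = 99.9972/9126.804093 = 0.0110.

0.0110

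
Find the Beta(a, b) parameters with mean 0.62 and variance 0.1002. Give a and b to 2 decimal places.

a = 0.84, b = 0.51

Let s = a+b. The Beta variance is μ(1−μ)/(s+1).
So s+1 = μ(1−μ)/σ² = (0.62×0.38)/0.1002 = 0.2356/0.1002 = 2.3513, giving s = 1.3513.
Then a = μs = 0.62×1.3513 = 0.84 and b = (1−μ)s = 0.38×1.3513 = 0.51.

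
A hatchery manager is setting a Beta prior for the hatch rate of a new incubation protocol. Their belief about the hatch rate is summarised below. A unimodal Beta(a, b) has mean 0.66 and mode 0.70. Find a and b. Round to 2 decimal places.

a = 6.60, b = 3.40

With s = a+b: μ = a/s and mode = (a−1)/(s−2). Eliminating a = μs,
μs − 1 = m(s−2) ⇒ s(μ−m) = 1−2m ⇒ s = -0.40/-0.04 = 10.0000.
So a = μs = 6.60, b = (1−μ)s = 3.40.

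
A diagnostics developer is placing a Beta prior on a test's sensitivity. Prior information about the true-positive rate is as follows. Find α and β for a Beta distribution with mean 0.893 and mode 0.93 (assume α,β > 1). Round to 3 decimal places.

α = 20.756, β = 2.487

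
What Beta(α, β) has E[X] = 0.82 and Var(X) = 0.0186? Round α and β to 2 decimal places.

α = 5.69, β = 1.25

Let s = α+β. The Beta variance is μ(1−μ)/(s+1).
So s+1 = μ(1−μ)/σ² = (0.82×0.18)/0.0186 = 0.1476/0.0186 = 7.9355, giving s = 6.9355.
Then α = μs = 0.82×6.9355 = 5.69 and β = (1−μ)s = 0.18×6.9355 = 1.25.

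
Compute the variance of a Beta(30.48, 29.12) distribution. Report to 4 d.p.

0.0041

Var = αβ/[(α+β)²(α+β+1)] = (30.48×29.12)/(59.60²×60.60) = 887.5776/215260.896000 = 0.0041.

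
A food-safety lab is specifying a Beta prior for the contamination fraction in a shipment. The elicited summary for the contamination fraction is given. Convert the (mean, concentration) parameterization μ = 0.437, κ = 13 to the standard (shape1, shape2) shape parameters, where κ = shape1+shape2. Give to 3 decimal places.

shape1 = 5.681, shape2 = 7.319

shape1 = μκ = 0.437×13 = 5.681 and shape2 = (1−μ)κ = 0.563×13 = 7.319.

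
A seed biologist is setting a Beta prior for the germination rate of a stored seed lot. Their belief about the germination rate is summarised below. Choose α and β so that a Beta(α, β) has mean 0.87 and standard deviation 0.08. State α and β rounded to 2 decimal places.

σ² = 0.08² = 0.0064.
With s = α+β, Var = μ(1−μ)/(s+1), so s+1 = (0.87×0.13)/0.0064 = 17.6719 and s = 16.6719.
α = μs = 14.50, β = (1−μ)s = 2.17.

α = 14.50, β = 2.17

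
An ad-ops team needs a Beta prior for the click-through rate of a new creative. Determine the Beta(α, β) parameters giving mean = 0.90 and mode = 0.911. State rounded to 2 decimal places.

α = 67.25, β = 7.47

With s = α+β: μ = α/s and mode = (α−1)/(s−2). Eliminating α = μs,
μs − 1 = m(s−2) ⇒ s(μ−m) = 1−2m ⇒ s = -0.822/-0.011 = 74.7273.
So α = μs = 67.25, β = (1−μ)s = 7.47.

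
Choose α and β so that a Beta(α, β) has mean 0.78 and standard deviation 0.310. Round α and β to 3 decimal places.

σ² = 0.310² = 0.096100.
With s = α+β, Var = μ(1−μ)/(s+1), so s+1 = (0.78×0.22)/0.096100 = 1.7856 and s = 0.7856.
α = μs = 0.613, β = (1−μ)s = 0.173.

α = 0.613, β = 0.173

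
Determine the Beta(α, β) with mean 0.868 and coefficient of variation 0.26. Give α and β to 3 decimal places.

α = 1.085, β = 0.165

Var = (CV·μ)² = (0.26×0.868)² = 0.050931.
α+β = μ(1−μ)/Var − 1 = 0.114576/0.050931 − 1 = 1.2496.
Thus α = 0.868·1.2496 = 1.085 and β = 0.132·1.2496 = 0.165.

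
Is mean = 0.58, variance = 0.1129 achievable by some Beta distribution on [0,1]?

Yes

A Beta with mean μ has variance μ(1−μ)/(α+β+1) < μ(1−μ).
Here μ(1−μ) = 0.58×0.42 = 0.2436, and 0.1129 < 0.2436.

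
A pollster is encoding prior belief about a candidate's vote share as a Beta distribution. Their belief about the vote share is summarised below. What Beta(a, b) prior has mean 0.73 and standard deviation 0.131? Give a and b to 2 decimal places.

Variance = 0.131² = 0.017161. The moment-matching identity a+b = μ(1−μ)/Var − 1 gives
a+b = 0.1971/0.017161 − 1 = 10.4853, so a = μ·10.4853 = 7.65 and b = (1−μ)·10.4853 = 2.83.

a = 7.65, b = 2.83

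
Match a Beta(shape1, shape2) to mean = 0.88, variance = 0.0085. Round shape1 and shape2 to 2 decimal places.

shape1 = 10.05, shape2 = 1.37

Let s = shape1+shape2. The Beta variance is μ(1−μ)/(s+1).
So s+1 = μ(1−μ)/σ² = (0.88×0.12)/0.0085 = 0.1056/0.0085 = 12.4235, giving s = 11.4235.
Then shape1 = μs = 0.88×11.4235 = 10.05 and shape2 = (1−μ)s = 0.12×11.4235 = 1.37.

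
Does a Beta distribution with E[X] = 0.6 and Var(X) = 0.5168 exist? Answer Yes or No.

No

For any Beta, Var(X) < E[X]·(1−E[X]).
Here μ(1−μ) = 0.6×0.4 = 0.24, and 0.5168 ≥ 0.24.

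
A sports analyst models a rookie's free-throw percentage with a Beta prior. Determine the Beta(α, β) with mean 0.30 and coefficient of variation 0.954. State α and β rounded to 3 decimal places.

α = 0.469, β = 1.095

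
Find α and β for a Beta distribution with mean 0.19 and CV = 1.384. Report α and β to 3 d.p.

Var = (CV·μ)² = (1.384×0.19)² = 0.069148.
α+β = μ(1−μ)/Var − 1 = 0.1539/0.069148 − 1 = 1.2257.
Thus α = 0.19·1.2257 = 0.233 and β = 0.81·1.2257 = 0.993.

α = 0.233, β = 0.993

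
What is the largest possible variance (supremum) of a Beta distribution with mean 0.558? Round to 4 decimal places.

0.2466

Var = μ(1−μ)/(α+β+1), which approaches μ(1−μ) as α+β → 0.
So the supremum is μ(1−μ) = 0.558×0.442 = 0.2466.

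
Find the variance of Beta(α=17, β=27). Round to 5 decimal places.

μ = 17/44 = 0.386364; Var = μ(1−μ)/(α+β+1) = 0.2370868/45 = 0.00527.

0.00527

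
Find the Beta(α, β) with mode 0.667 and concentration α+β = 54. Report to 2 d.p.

Since the density peak of Beta(α,β) is at (α−1)/(α+β−2),
α = 1 + 0.667(54−2) = 35.68 and β = 54 − 35.68 = 18.32.

α = 35.68, β = 18.32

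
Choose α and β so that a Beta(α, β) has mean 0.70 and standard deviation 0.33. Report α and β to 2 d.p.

First σ² = 0.1089. Setting α = μn, β = (1−μ)n with n = α+β,
μ(1−μ)/(n+1) = 0.1089 ⇒ n+1 = 0.2100/0.1089 = 1.9284 ⇒ n = 0.9284.
Hence α = 0.70×0.9284 = 0.65, β = 0.30×0.9284 = 0.28.

α = 0.65, β = 0.28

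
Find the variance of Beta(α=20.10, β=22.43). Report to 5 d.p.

0.00573

α+β = 42.53 and αβ = 450.8430, so Var = αβ/[(α+β)²(α+β+1)] = 450.8430/78737.103177 = 0.00573.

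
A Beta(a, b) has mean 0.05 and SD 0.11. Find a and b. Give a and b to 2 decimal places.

a = 0.15, b = 2.78

First σ² = 0.0121. Setting a = μn, b = (1−μ)n with n = a+b,
μ(1−μ)/(n+1) = 0.0121 ⇒ n+1 = 0.0475/0.0121 = 3.9256 ⇒ n = 2.9256.
Hence a = 0.05×2.9256 = 0.15, b = 0.95×2.9256 = 2.78.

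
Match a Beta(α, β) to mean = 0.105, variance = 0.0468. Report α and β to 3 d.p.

α = 0.106, β = 0.902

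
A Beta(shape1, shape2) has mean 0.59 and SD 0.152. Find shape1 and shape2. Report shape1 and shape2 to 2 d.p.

shape1 = 5.59, shape2 = 3.88

First σ² = 0.023104. Setting shape1 = μn, shape2 = (1−μ)n with n = shape1+shape2,
μ(1−μ)/(n+1) = 0.023104 ⇒ n+1 = 0.2419/0.023104 = 10.4700 ⇒ n = 9.4700.
Hence shape1 = 0.59×9.4700 = 5.59, shape2 = 0.41×9.4700 = 3.88.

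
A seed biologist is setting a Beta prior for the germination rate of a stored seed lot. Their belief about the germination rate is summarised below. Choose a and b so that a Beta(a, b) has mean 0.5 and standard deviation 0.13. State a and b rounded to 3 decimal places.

Variance = 0.13² = 0.0169. The moment-matching identity a+b = μ(1−μ)/Var − 1 gives
a+b = 0.25/0.0169 − 1 = 13.7929, so a = μ·13.7929 = 6.896 and b = (1−μ)·13.7929 = 6.896.

a = 6.896, b = 6.896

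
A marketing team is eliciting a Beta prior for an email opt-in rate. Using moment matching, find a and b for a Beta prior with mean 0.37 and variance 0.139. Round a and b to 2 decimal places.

a = 0.25, b = 0.43

By moment matching, a+b = μ(1−μ)/σ² − 1 = (0.37·0.63)/0.139 − 1 = 1.6770 − 1 = 0.6770.
Since a/(a+b) = μ, a = 0.37·0.6770 = 0.25 and b = 0.63·0.6770 = 0.43.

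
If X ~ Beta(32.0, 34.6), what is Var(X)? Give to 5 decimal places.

0.00369

α+β = 66.6 and αβ = 1107.20, so Var = αβ/[(α+β)²(α+β+1)] = 1107.20/299843.856 = 0.00369.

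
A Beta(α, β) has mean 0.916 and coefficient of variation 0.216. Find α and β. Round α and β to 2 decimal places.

α = 0.88, β = 0.08

Var = (CV·μ)² = (0.216×0.916)² = 0.039147.
α+β = μ(1−μ)/Var − 1 = 0.076944/0.039147 − 1 = 0.9655.
Thus α = 0.916·0.9655 = 0.88 and β = 0.084·0.9655 = 0.08.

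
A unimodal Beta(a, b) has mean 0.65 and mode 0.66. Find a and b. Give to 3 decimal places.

a = 20.800, b = 11.200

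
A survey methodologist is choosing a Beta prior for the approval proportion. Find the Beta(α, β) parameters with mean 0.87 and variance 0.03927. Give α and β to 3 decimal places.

α = 1.636, β = 0.244

By moment matching, α+β = μ(1−μ)/σ² − 1 = (0.87·0.13)/0.03927 − 1 = 2.8801 − 1 = 1.8801.
Since α/(α+β) = μ, α = 0.87·1.8801 = 1.636 and β = 0.13·1.8801 = 0.244.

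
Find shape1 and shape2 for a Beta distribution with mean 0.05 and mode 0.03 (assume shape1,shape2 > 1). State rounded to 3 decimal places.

With s = shape1+shape2: μ = shape1/s and mode = (shape1−1)/(s−2). Eliminating shape1 = μs,
μs − 1 = m(s−2) ⇒ s(μ−m) = 1−2m ⇒ s = 0.94/0.02 = 47.0000.
So shape1 = μs = 2.350, shape2 = (1−μ)s = 44.650.

shape1 = 2.350, shape2 = 44.650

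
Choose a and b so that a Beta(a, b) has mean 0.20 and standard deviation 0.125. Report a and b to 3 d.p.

a = 1.848, b = 7.392

First σ² = 0.015625. Setting a = μn, b = (1−μ)n with n = a+b,
μ(1−μ)/(n+1) = 0.015625 ⇒ n+1 = 0.1600/0.015625 = 10.2400 ⇒ n = 9.2400.
Hence a = 0.20×9.2400 = 1.848, b = 0.80×9.2400 = 7.392.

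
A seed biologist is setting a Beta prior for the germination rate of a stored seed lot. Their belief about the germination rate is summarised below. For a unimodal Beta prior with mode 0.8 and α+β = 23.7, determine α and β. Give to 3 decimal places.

For α,β>1 the mode is (α−1)/(α+β−2), so α = mode·(κ−2)+1 = 0.8×21.7+1 = 18.360.
And β = (1−mode)·(κ−2)+1 = 0.2×21.7+1 = 5.340.

α = 18.360, β = 5.340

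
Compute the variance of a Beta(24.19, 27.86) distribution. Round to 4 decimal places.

0.0047

μ = 24.19/52.05 = 0.464745; Var = μ(1−μ)/(α+β+1) = 0.2487571/53.05 = 0.0047.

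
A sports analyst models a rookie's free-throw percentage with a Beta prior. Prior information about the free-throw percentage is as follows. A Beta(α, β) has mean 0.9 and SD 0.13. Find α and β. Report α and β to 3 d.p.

α = 3.893, β = 0.433

Variance = 0.13² = 0.0169. The moment-matching identity α+β = μ(1−μ)/Var − 1 gives
α+β = 0.09/0.0169 − 1 = 4.3254, so α = μ·4.3254 = 3.893 and β = (1−μ)·4.3254 = 0.433.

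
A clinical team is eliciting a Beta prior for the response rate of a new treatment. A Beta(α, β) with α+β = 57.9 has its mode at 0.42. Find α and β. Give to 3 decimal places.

For α,β>1 the mode is (α−1)/(α+β−2), so α = mode·(κ−2)+1 = 0.42×55.9+1 = 24.478.
And β = (1−mode)·(κ−2)+1 = 0.58×55.9+1 = 33.422.

α = 24.478, β = 33.422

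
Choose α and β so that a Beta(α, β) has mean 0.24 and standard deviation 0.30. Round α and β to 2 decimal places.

α = 0.25, β = 0.78

Variance = 0.30² = 0.0900. The moment-matching identity α+β = μ(1−μ)/Var − 1 gives
α+β = 0.1824/0.0900 − 1 = 1.0267, so α = μ·1.0267 = 0.25 and β = (1−μ)·1.0267 = 0.78.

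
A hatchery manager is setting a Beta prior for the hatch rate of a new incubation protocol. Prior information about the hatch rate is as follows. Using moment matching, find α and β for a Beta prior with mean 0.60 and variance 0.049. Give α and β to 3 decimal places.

Write ν = α+β; then α = μν and Var = μ(1−μ)/(ν+1).
ν = μ(1−μ)/Var − 1 = 0.2400/0.049 − 1 = 3.8980.
α = 0.60·3.8980 = 2.339, β = 0.40·3.8980 = 1.559.

α = 2.339, β = 1.559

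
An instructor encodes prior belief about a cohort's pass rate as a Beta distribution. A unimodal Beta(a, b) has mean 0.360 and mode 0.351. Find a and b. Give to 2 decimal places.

a = 11.92, b = 21.19

Let s = a+b. Mean gives a = μs = 0.360s; mode gives (a−1)/(s−2) = 0.351.
Substituting: 0.360s − 1 = 0.351(s−2) = 0.351s − 0.702, so 0.009s = 0.298 and s = 33.1111.
Then a = 0.360×33.1111 = 11.92 and b = s−a = 21.19.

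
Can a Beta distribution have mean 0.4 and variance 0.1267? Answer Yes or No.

The Beta variance bound is σ² < μ(1−μ).
Here μ(1−μ) = 0.4×0.6 = 0.24, and 0.1267 < 0.24.

Yes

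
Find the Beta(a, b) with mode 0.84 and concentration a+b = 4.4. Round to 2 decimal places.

Mode = (a−1)/(κ−2) with κ = a+b, so a−1 = 0.84·2.4 = 2.02.
a = 3.02; b = κ − a = 1.38.

a = 3.02, b = 1.38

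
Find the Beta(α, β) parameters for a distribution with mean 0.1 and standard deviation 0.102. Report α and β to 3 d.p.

α = 0.765, β = 6.885

σ² = 0.102² = 0.010404.
With s = α+β, Var = μ(1−μ)/(s+1), so s+1 = (0.1×0.9)/0.010404 = 8.6505 and s = 7.6505.
α = μs = 0.765, β = (1−μ)s = 6.885.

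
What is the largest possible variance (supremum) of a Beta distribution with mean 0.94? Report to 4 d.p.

0.0564

Var = μ(1−μ)/(α+β+1), which approaches μ(1−μ) as α+β → 0.
So the supremum is μ(1−μ) = 0.94×0.06 = 0.0564.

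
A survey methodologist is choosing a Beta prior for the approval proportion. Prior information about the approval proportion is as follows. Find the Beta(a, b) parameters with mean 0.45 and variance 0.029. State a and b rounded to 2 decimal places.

a = 3.39, b = 4.14

Write ν = a+b; then a = μν and Var = μ(1−μ)/(ν+1).
ν = μ(1−μ)/Var − 1 = 0.2475/0.029 − 1 = 7.5345.
a = 0.45·7.5345 = 3.39, b = 0.55·7.5345 = 4.14.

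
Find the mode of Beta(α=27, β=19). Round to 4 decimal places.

0.5909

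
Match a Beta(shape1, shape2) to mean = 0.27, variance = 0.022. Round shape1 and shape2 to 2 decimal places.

Let s = shape1+shape2. The Beta variance is μ(1−μ)/(s+1).
So s+1 = μ(1−μ)/σ² = (0.27×0.73)/0.022 = 0.1971/0.022 = 8.9591, giving s = 7.9591.
Then shape1 = μs = 0.27×7.9591 = 2.15 and shape2 = (1−μ)s = 0.73×7.9591 = 5.81.

shape1 = 2.15, shape2 = 5.81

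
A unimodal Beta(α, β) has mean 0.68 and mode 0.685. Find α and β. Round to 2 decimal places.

α = 50.32, β = 23.68

With s = α+β: μ = α/s and mode = (α−1)/(s−2). Eliminating α = μs,
μs − 1 = m(s−2) ⇒ s(μ−m) = 1−2m ⇒ s = -0.370/-0.005 = 74.0000.
So α = μs = 50.32, β = (1−μ)s = 23.68.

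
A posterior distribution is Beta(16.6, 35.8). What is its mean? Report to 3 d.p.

0.317

The Beta mean is α/(α+β) = 16.6/(16.6+35.8) = 0.317.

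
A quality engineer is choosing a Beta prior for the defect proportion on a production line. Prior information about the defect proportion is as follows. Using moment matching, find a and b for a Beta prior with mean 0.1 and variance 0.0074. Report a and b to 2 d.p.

a = 1.12, b = 10.05

Let s = a+b. The Beta variance is μ(1−μ)/(s+1).
So s+1 = μ(1−μ)/σ² = (0.1×0.9)/0.0074 = 0.09/0.0074 = 12.1622, giving s = 11.1622.
Then a = μs = 0.1×11.1622 = 1.12 and b = (1−μ)s = 0.9×11.1622 = 10.05.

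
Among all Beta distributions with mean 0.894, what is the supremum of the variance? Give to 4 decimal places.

0.0948

Var = μ(1−μ)/(α+β+1), which approaches μ(1−μ) as α+β → 0.
So the supremum is μ(1−μ) = 0.894×0.106 = 0.0948.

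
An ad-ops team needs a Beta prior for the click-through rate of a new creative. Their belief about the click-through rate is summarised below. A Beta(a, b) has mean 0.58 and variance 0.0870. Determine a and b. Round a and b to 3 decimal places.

a = 1.044, b = 0.756

Let s = a+b. The Beta variance is μ(1−μ)/(s+1).
So s+1 = μ(1−μ)/σ² = (0.58×0.42)/0.0870 = 0.2436/0.0870 = 2.8000, giving s = 1.8000.
Then a = μs = 0.58×1.8000 = 1.044 and b = (1−μ)s = 0.42×1.8000 = 0.756.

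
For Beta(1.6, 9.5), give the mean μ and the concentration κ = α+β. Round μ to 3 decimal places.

μ = 0.144, κ = 11.1

κ = α+β = 1.6+9.5 = 11.1; μ = α/κ = 1.6/11.1 = 0.144.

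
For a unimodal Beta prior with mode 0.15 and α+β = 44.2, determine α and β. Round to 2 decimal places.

For α,β>1 the mode is (α−1)/(α+β−2), so α = mode·(κ−2)+1 = 0.15×42.2+1 = 7.33.
And β = (1−mode)·(κ−2)+1 = 0.85×42.2+1 = 36.87.

α = 7.33, β = 36.87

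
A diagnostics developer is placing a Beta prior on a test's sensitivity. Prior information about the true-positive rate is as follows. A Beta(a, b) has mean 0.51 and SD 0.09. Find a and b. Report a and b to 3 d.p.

a = 15.224, b = 14.627

First σ² = 0.0081. Setting a = μn, b = (1−μ)n with n = a+b,
μ(1−μ)/(n+1) = 0.0081 ⇒ n+1 = 0.2499/0.0081 = 30.8519 ⇒ n = 29.8519.
Hence a = 0.51×29.8519 = 15.224, b = 0.49×29.8519 = 14.627.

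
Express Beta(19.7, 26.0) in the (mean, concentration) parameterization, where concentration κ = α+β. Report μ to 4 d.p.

κ = α+β = 19.7+26.0 = 45.7; μ = α/κ = 19.7/45.7 = 0.4311.

μ = 0.4311, κ = 45.7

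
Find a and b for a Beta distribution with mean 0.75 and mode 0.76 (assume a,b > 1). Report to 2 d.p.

a = 39.00, b = 13.00

Let s = a+b. Mean gives a = μs = 0.75s; mode gives (a−1)/(s−2) = 0.76.
Substituting: 0.75s − 1 = 0.76(s−2) = 0.76s − 1.52, so -0.01s = -0.52 and s = 52.0000.
Then a = 0.75×52.0000 = 39.00 and b = s−a = 13.00.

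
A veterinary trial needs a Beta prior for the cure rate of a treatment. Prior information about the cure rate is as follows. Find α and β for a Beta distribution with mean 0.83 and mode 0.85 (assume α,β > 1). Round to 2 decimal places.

Let s = α+β. Mean gives α = μs = 0.83s; mode gives (α−1)/(s−2) = 0.85.
Substituting: 0.83s − 1 = 0.85(s−2) = 0.85s − 1.70, so -0.02s = -0.70 and s = 35.0000.
Then α = 0.83×35.0000 = 29.05 and β = s−α = 5.95.

α = 29.05, β = 5.95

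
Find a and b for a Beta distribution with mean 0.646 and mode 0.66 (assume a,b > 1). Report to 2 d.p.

With s = a+b: μ = a/s and mode = (a−1)/(s−2). Eliminating a = μs,
μs − 1 = m(s−2) ⇒ s(μ−m) = 1−2m ⇒ s = -0.32/-0.014 = 22.8571.
So a = μs = 14.77, b = (1−μ)s = 8.09.

a = 14.77, b = 8.09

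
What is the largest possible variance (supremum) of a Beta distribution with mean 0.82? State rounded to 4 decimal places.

0.1476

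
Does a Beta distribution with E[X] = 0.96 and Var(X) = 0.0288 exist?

Yes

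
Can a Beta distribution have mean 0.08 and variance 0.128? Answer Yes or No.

A Beta with mean μ has variance μ(1−μ)/(α+β+1) < μ(1−μ).
Here μ(1−μ) = 0.08×0.92 = 0.0736, and 0.128 ≥ 0.0736.

No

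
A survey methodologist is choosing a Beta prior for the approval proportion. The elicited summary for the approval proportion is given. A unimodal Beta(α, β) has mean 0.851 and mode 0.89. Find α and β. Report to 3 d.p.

α = 17.020, β = 2.980

With s = α+β: μ = α/s and mode = (α−1)/(s−2). Eliminating α = μs,
μs − 1 = m(s−2) ⇒ s(μ−m) = 1−2m ⇒ s = -0.78/-0.039 = 20.0000.
So α = μs = 17.020, β = (1−μ)s = 2.980.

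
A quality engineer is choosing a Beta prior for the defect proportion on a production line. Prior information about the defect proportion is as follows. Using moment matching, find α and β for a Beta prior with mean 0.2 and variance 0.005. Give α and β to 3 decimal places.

By moment matching, α+β = μ(1−μ)/σ² − 1 = (0.2·0.8)/0.005 − 1 = 32.0000 − 1 = 31.0000.
Since α/(α+β) = μ, α = 0.2·31.0000 = 6.200 and β = 0.8·31.0000 = 24.800.

α = 6.200, β = 24.800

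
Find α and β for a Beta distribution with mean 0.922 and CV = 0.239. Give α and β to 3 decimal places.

σ = CV·μ = 0.239×0.922 = 0.22036, so σ² = 0.048558.
s+1 = μ(1−μ)/σ² = 0.071916/0.048558 = 1.4810, so s = α+β = 0.4810.
α = μs = 0.444, β = (1−μ)s = 0.038.

α = 0.444, β = 0.038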